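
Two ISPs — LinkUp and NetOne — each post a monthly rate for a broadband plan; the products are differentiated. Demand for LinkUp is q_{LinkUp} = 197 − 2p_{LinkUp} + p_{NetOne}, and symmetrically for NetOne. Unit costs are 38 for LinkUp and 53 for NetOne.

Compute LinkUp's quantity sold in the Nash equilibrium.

110

LinkUp's profit: π = (p_{LinkUp} − 38)(197 − 2p_{LinkUp} + p_{NetOne}).
∂π/∂p_{LinkUp} = 273 − 4p_{LinkUp} + p_{NetOne} = 0 ⇒ p_{LinkUp} = 68.25 + 0.25p_{NetOne}.
Similarly p_{NetOne} = 75.75 + 0.25p_{LinkUp}.
Plugging p_{NetOne} into LinkUp's best response: p_{LinkUp} = 68.25 + 0.25(75.75 + 0.25p_{LinkUp}) ⇒ 0.9375p_{LinkUp} = 87.1875, so p_{LinkUp} = 93.
Then p_{NetOne} = 75.75 + 0.25·93 = 99.
q_{LinkUp} = 197 − 2·93 + 99 = 110.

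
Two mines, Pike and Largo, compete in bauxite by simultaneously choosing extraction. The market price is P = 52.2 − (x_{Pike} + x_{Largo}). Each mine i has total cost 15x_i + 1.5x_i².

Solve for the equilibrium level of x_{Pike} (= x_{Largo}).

6.2

Mine Pike's profit: π = x_{Pike}(52.2 − (x_{Pike} + x_{Largo})) − 15x_{Pike} − 1.5x_{Pike}².
∂π/∂x_{Pike} = 37.2 − 5x_{Pike} − x_{Largo} = 0, so x_{Pike} = 7.44 − 0.2x_{Largo}.
Setting x_{Pike} = x_{Largo} in the reaction function: x_{Pike} = 7.44 − 0.2x_{Pike}, so x_{Pike} = 7.44 / 1.2 = 6.2.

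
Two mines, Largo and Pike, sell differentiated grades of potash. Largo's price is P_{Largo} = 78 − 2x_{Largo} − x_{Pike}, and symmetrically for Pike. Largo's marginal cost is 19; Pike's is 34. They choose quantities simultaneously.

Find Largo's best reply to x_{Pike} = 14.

Mine Largo's profit: π = x_{Largo}(78 − 2x_{Largo} − x_{Pike}) − 19x_{Largo}.
∂π/∂x_{Largo} = 59 − 4x_{Largo} − x_{Pike} = 0 ⇒ x_{Largo} = 14.75 − 0.25x_{Pike}.
At x_{Pike} = 14: x_{Largo} = 14.75 − 0.25·14 = 11.25.

11.25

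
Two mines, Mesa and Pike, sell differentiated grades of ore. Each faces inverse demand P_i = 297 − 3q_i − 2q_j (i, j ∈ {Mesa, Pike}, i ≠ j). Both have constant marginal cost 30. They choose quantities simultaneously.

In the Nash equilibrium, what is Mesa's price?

Mine Mesa's profit: π = q_{Mesa}(297 − 3q_{Mesa} − 2q_{Pike}) − 30q_{Mesa}.
∂π/∂q_{Mesa} = 267 − 6q_{Mesa} − 2q_{Pike} = 0 ⇒ q_{Mesa} = 44.5 − (1/3)q_{Pike}.
The game is symmetric, so in equilibrium q_{Pike} = q_{Mesa}: the reaction function gives (4/3)q_{Mesa} = 44.5, hence q_{Mesa} = 33.375.
P_{Mesa} = 297 − 3·33.375 − 2·33.375 = 130.125.

130.125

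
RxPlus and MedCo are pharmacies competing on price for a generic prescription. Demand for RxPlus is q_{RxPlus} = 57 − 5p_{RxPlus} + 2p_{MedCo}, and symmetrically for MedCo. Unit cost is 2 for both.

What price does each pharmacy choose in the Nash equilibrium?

RxPlus's profit: π = (p_{RxPlus} − 2)(57 − 5p_{RxPlus} + 2p_{MedCo}).
∂π/∂p_{RxPlus} = 67 − 10p_{RxPlus} + 2p_{MedCo} = 0 ⇒ p_{RxPlus} = 6.7 + 0.2p_{MedCo}.
By symmetry p_{MedCo} = p_{RxPlus}; substituting into the reaction function, 0.8p_{RxPlus} = 6.7 and p_{RxPlus} = 8.375.

8.375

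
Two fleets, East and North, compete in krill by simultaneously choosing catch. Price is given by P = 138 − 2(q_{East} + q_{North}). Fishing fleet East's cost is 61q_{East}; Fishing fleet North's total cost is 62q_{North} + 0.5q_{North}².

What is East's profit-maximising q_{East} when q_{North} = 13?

12.75

Fishing fleet East's profit: π = q_{East}(138 − 2(q_{East} + q_{North})) − 61q_{East}.
∂π/∂q_{East} = 77 − 4q_{East} − 2q_{North} = 0, so q_{East} = 19.25 − 0.5q_{North}.
At q_{North} = 13: q_{East} = 19.25 − 0.5·13 = 12.75.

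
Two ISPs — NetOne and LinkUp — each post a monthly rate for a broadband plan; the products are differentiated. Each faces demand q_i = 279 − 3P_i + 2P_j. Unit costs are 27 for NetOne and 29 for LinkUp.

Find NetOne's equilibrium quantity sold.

NetOne's profit: π = (P_{NetOne} − 27)(279 − 3P_{NetOne} + 2P_{LinkUp}).
∂π/∂P_{NetOne} = 360 − 6P_{NetOne} + 2P_{LinkUp} = 0 ⇒ P_{NetOne} = 60 + (1/3)P_{LinkUp}.
Similarly P_{LinkUp} = 61 + (1/3)P_{NetOne}.
Substituting the second reaction function into the first: P_{NetOne} = 60 + (1/3)(61 + (1/3)P_{NetOne}), which gives (8/9)P_{NetOne} = 241/3 ⇒ P_{NetOne} = 90.375.
Then P_{LinkUp} = 61 + (1/3)·90.375 = 91.125.
q_{NetOne} = 279 − 3·90.375 + 2·91.125 = 190.125.

190.125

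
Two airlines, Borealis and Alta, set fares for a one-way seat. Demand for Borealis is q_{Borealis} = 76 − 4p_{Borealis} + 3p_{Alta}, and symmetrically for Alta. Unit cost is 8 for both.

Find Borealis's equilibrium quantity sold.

54.4

Borealis's profit: π = (p_{Borealis} − 8)(76 − 4p_{Borealis} + 3p_{Alta}).
∂π/∂p_{Borealis} = 108 − 8p_{Borealis} + 3p_{Alta} = 0 ⇒ p_{Borealis} = 13.5 + 0.375p_{Alta}.
Setting p_{Borealis} = p_{Alta} in the reaction function: p_{Borealis} = 13.5 + 0.375p_{Borealis}, so p_{Borealis} = 13.5 / 0.625 = 21.6.
q_{Borealis} = 76 − 4·21.6 + 3·21.6 = 54.4.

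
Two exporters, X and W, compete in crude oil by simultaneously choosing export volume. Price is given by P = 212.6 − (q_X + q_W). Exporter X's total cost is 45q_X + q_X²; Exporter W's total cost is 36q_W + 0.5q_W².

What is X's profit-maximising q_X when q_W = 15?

Exporter X's profit: π = q_X(212.6 − (q_X + q_W)) − 45q_X − q_X².
∂π/∂q_X = 167.6 − 4q_X − q_W = 0, so q_X = 41.9 − 0.25q_W.
At q_W = 15: q_X = 41.9 − 0.25·15 = 38.15.

38.15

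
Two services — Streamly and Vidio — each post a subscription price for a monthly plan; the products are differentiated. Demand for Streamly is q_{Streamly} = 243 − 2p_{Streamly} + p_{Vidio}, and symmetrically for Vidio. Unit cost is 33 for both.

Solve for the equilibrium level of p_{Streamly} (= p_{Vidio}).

103

Streamly's profit: π = (p_{Streamly} − 33)(243 − 2p_{Streamly} + p_{Vidio}).
∂π/∂p_{Streamly} = 309 − 4p_{Streamly} + p_{Vidio} = 0 ⇒ p_{Streamly} = 77.25 + 0.25p_{Vidio}.
The game is symmetric, so in equilibrium p_{Vidio} = p_{Streamly}: the reaction function gives 0.75p_{Streamly} = 77.25, hence p_{Streamly} = 103.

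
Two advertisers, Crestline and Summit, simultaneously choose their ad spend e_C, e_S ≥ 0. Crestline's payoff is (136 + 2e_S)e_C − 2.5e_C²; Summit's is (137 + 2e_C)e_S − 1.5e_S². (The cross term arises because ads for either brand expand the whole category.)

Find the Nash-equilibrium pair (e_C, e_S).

Expanding Crestline's payoff: 136e_C + 2e_Se_C − 2.5e_C².
∂π/∂e_C = 136 + 2e_S − 5e_C = 0, so e_C = 27.2 + 0.4e_S.
Likewise for Summit: e_S = 137/3 + (2/3)e_C.
Plugging e_S into Crestline's best response: e_C = 27.2 + 0.4(137/3 + (2/3)e_C) ⇒ (11/15)e_C = 682/15, so e_C = 62.
Then e_S = 137/3 + (2/3)·62 = 87.

62, 87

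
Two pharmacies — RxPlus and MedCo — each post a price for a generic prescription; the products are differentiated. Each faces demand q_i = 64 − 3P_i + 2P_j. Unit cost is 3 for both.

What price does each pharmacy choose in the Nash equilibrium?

RxPlus's profit: π = (P_{RxPlus} − 3)(64 − 3P_{RxPlus} + 2P_{MedCo}).
∂π/∂P_{RxPlus} = 73 − 6P_{RxPlus} + 2P_{MedCo} = 0 ⇒ P_{RxPlus} = 73/6 + (1/3)P_{MedCo}.
By symmetry P_{MedCo} = P_{RxPlus}; substituting into the reaction function, (2/3)P_{RxPlus} = 73/6 and P_{RxPlus} = 18.25.

18.25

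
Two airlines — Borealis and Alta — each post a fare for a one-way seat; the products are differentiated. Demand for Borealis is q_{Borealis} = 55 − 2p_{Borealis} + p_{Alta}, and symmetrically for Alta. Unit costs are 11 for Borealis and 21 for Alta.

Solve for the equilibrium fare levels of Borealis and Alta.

27, 31

Borealis's profit: π = (p_{Borealis} − 11)(55 − 2p_{Borealis} + p_{Alta}).
∂π/∂p_{Borealis} = 77 − 4p_{Borealis} + p_{Alta} = 0 ⇒ p_{Borealis} = 19.25 + 0.25p_{Alta}.
Similarly p_{Alta} = 24.25 + 0.25p_{Borealis}.
Substituting the second reaction function into the first: p_{Borealis} = 19.25 + 0.25(24.25 + 0.25p_{Borealis}), which gives 0.9375p_{Borealis} = 25.3125 ⇒ p_{Borealis} = 27.
Then p_{Alta} = 24.25 + 0.25·27 = 31.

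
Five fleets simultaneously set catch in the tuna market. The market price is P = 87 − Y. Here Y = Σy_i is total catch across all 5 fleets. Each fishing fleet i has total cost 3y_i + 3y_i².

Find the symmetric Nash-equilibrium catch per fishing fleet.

7

A representative fishing fleet's profit is π_i = y_i(87 − Y) − 3y_i − 3y_i², with Y = y_i + Σ_{j≠i} y_j.
First-order condition: 84 − 8y_i − Σ_{j≠i} y_j = 0.
In a symmetric equilibrium every fishing fleet chooses the same y, so Σ_{j≠i} y_j = 4y. The condition becomes 84 − 12y = 0, giving y = 84/12 = 7.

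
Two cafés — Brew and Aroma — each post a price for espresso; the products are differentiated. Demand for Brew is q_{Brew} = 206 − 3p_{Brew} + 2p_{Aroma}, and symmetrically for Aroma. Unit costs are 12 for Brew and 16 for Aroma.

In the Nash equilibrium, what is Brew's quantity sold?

147.75

Brew's profit: π = (p_{Brew} − 12)(206 − 3p_{Brew} + 2p_{Aroma}).
∂π/∂p_{Brew} = 242 − 6p_{Brew} + 2p_{Aroma} = 0 ⇒ p_{Brew} = 121/3 + (1/3)p_{Aroma}.
Similarly p_{Aroma} = 127/3 + (1/3)p_{Brew}.
Substituting the second reaction function into the first: p_{Brew} = 121/3 + (1/3)(127/3 + (1/3)p_{Brew}), which gives (8/9)p_{Brew} = 490/9 ⇒ p_{Brew} = 61.25.
Then p_{Aroma} = 127/3 + (1/3)·61.25 = 62.75.
q_{Brew} = 206 − 3·61.25 + 2·62.75 = 147.75.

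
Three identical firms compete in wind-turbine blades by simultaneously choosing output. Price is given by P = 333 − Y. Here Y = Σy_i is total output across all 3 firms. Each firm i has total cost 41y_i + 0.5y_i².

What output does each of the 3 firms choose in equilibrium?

A representative firm's profit is π_i = y_i(333 − Y) − 41y_i − 0.5y_i², with Y = y_i + Σ_{j≠i} y_j.
First-order condition: 292 − 3y_i − Σ_{j≠i} y_j = 0.
With identical firms, set every y_j = y: then 292 − 3y − 2y = 0, i.e. y = 292/5 = 58.4.

58.4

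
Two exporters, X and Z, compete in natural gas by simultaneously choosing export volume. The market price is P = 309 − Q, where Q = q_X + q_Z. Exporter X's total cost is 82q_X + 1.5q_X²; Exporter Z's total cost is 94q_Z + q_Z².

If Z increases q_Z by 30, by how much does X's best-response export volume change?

Exporter X's profit: π = q_X(309 − (q_X + q_Z)) − 82q_X − 1.5q_X².
∂π/∂q_X = 227 − 5q_X − q_Z = 0, so q_X = 45.4 − 0.2q_Z.
The reaction-function slope is −0.2, so a 30-unit rise in q_Z moves q_X by −0.2 × 30 = −6. X's best response falls — the actions are strategic substitutes.

-6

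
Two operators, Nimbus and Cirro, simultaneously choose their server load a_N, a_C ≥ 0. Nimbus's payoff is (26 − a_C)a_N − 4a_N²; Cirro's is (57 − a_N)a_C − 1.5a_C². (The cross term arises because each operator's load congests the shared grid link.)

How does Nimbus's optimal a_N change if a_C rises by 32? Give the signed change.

Expanding Nimbus's payoff: 26a_N − a_Ca_N − 4a_N².
∂π/∂a_N = 26 − a_C − 8a_N = 0, so a_N = 3.25 − 0.125a_C.
The reaction-function slope is −0.125, so a 32-unit rise in a_C moves a_N by −0.125 × 32 = −4. Nimbus's best response falls — the actions are strategic substitutes.

-4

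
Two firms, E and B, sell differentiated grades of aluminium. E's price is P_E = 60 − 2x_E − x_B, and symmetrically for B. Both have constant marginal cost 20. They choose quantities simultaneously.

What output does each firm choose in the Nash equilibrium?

Firm E's profit: π = x_E(60 − 2x_E − x_B) − 20x_E.
∂π/∂x_E = 40 − 4x_E − x_B = 0 ⇒ x_E = 10 − 0.25x_B.
By symmetry x_B = x_E; substituting into the reaction function, 1.25x_E = 10 and x_E = 8.

8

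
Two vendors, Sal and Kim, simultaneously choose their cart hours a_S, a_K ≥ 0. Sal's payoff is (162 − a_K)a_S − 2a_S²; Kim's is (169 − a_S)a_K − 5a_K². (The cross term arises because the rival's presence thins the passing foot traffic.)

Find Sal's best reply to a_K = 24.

34.5

Expanding Sal's payoff: 162a_S − a_Ka_S − 2a_S².
∂π/∂a_S = 162 − a_K − 4a_S = 0, so a_S = 40.5 − 0.25a_K.
At a_K = 24: a_S = 40.5 − 0.25·24 = 34.5.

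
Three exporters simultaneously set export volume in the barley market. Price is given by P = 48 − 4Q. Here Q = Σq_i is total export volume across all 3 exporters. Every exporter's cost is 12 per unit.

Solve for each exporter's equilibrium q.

2.25

A representative exporter's profit is π_i = q_i(48 − 4Q) − 12q_i, with Q = q_i + Σ_{j≠i} q_j.
First-order condition: 36 − 8q_i − 4Σ_{j≠i} q_j = 0.
Imposing symmetry (q_j = q for all j) turns Σ_{j≠i} q_j into 2q, so 36 = 16q and q = 2.25.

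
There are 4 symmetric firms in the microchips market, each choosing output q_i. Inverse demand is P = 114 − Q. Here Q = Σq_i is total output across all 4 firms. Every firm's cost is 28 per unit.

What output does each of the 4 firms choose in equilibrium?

17.2

A representative firm's profit is π_i = q_i(114 − Q) − 28q_i, with Q = q_i + Σ_{j≠i} q_j.
First-order condition: 86 − 2q_i − Σ_{j≠i} q_j = 0.
In a symmetric equilibrium every firm chooses the same q, so Σ_{j≠i} q_j = 3q. The condition becomes 86 − 5q = 0, giving q = 86/5 = 17.2.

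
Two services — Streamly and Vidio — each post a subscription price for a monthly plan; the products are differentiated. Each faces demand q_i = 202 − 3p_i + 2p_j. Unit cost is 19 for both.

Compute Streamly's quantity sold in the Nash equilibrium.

137.25

Streamly's profit: π = (p_{Streamly} − 19)(202 − 3p_{Streamly} + 2p_{Vidio}).
∂π/∂p_{Streamly} = 259 − 6p_{Streamly} + 2p_{Vidio} = 0 ⇒ p_{Streamly} = 259/6 + (1/3)p_{Vidio}.
The game is symmetric, so in equilibrium p_{Vidio} = p_{Streamly}: the reaction function gives (2/3)p_{Streamly} = 259/6, hence p_{Streamly} = 64.75.
q_{Streamly} = 202 − 3·64.75 + 2·64.75 = 137.25.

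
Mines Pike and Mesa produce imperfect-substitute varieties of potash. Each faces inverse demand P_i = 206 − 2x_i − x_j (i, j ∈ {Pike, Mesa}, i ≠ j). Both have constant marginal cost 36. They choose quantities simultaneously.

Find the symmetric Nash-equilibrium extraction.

34

Mine Pike's profit: π = x_{Pike}(206 − 2x_{Pike} − x_{Mesa}) − 36x_{Pike}.
∂π/∂x_{Pike} = 170 − 4x_{Pike} − x_{Mesa} = 0 ⇒ x_{Pike} = 42.5 − 0.25x_{Mesa}.
Setting x_{Pike} = x_{Mesa} in the reaction function: x_{Pike} = 42.5 − 0.25x_{Pike}, so x_{Pike} = 42.5 / 1.25 = 34.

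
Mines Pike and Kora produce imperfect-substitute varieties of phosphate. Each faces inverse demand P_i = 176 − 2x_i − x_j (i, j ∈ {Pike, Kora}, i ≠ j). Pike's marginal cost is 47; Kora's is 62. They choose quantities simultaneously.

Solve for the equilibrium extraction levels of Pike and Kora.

Mine Pike's profit: π = x_{Pike}(176 − 2x_{Pike} − x_{Kora}) − 47x_{Pike}.
∂π/∂x_{Pike} = 129 − 4x_{Pike} − x_{Kora} = 0 ⇒ x_{Pike} = 32.25 − 0.25x_{Kora}.
Similarly x_{Kora} = 28.5 − 0.25x_{Pike}.
Substituting the second reaction function into the first: x_{Pike} = 32.25 − 0.25(28.5 − 0.25x_{Pike}), which gives 0.9375x_{Pike} = 25.125 ⇒ x_{Pike} = 26.8.
Then x_{Kora} = 28.5 − 0.25·26.8 = 21.8.

26.8, 21.8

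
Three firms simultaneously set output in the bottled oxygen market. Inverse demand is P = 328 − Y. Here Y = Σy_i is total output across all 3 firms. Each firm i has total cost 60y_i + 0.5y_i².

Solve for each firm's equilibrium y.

A representative firm's profit is π_i = y_i(328 − Y) − 60y_i − 0.5y_i², with Y = y_i + Σ_{j≠i} y_j.
First-order condition: 268 − 3y_i − Σ_{j≠i} y_j = 0.
Imposing symmetry (y_j = y for all j) turns Σ_{j≠i} y_j into 2y, so 268 = 5y and y = 53.6.

53.6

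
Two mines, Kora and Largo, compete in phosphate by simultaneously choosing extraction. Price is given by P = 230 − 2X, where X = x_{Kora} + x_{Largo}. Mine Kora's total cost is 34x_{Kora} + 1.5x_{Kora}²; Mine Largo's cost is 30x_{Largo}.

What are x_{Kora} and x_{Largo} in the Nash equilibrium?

16, 42

Mine Kora's profit: π = x_{Kora}(230 − 2(x_{Kora} + x_{Largo})) − 34x_{Kora} − 1.5x_{Kora}².
∂π/∂x_{Kora} = 196 − 7x_{Kora} − 2x_{Largo} = 0, so x_{Kora} = 28 − (2/7)x_{Largo}.
For Largo: ∂π/∂x_{Largo} = 200 − 4x_{Largo} − 2x_{Kora} = 0 ⇒ x_{Largo} = 50 − 0.5x_{Kora}.
Substituting the second reaction function into the first: x_{Kora} = 28 − (2/7)(50 − 0.5x_{Kora}), which gives (6/7)x_{Kora} = 96/7 ⇒ x_{Kora} = 16.
Then x_{Largo} = 50 − 0.5·16 = 42.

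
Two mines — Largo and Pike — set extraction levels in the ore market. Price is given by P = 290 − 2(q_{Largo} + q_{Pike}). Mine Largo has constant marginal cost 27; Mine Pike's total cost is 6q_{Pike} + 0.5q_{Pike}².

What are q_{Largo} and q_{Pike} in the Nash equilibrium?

46.6875, 38.125

Mine Largo's profit: π = q_{Largo}(290 − 2(q_{Largo} + q_{Pike})) − 27q_{Largo}.
∂π/∂q_{Largo} = 263 − 4q_{Largo} − 2q_{Pike} = 0, so q_{Largo} = 65.75 − 0.5q_{Pike}.
For Pike: ∂π/∂q_{Pike} = 284 − 5q_{Pike} − 2q_{Largo} = 0 ⇒ q_{Pike} = 56.8 − 0.4q_{Largo}.
Plugging q_{Pike} into Largo's best response: q_{Largo} = 65.75 − 0.5(56.8 − 0.4q_{Largo}) ⇒ 0.8q_{Largo} = 37.35, so q_{Largo} = 46.6875.
Then q_{Pike} = 56.8 − 0.4·46.6875 = 38.125.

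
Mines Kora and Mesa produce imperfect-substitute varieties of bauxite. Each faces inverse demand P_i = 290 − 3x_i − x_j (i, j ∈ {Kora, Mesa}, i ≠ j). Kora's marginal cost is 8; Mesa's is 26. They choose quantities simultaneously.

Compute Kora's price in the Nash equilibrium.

130.4

Mine Kora's profit: π = x_{Kora}(290 − 3x_{Kora} − x_{Mesa}) − 8x_{Kora}.
∂π/∂x_{Kora} = 282 − 6x_{Kora} − x_{Mesa} = 0 ⇒ x_{Kora} = 47 − (1/6)x_{Mesa}.
Similarly x_{Mesa} = 44 − (1/6)x_{Kora}.
Solving the two reaction functions simultaneously: (1 − (−1/6)(−1/6))x_{Kora} = 47 − (1/6)·44, so (35/36)x_{Kora} = 119/3 and x_{Kora} = 40.8.
Then x_{Mesa} = 44 − (1/6)·40.8 = 37.2.
P_{Kora} = 290 − 3·40.8 − 37.2 = 130.4.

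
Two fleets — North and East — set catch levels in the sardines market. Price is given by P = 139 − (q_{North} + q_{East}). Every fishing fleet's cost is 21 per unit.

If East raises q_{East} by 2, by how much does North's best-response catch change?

Fishing fleet North's profit: π = q_{North}(139 − (q_{North} + q_{East})) − 21q_{North}.
∂π/∂q_{North} = 118 − 2q_{North} − q_{East} = 0, so q_{North} = 59 − 0.5q_{East}.
The reaction-function slope is −0.5, so a 2-unit rise in q_{East} moves q_{North} by −0.5 × 2 = −1. North's best response falls — the actions are strategic substitutes.

-1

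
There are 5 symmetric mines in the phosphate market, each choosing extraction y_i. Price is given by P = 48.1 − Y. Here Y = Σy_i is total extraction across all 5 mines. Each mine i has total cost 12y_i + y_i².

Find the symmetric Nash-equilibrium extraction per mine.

4.5125

A representative mine's profit is π_i = y_i(48.1 − Y) − 12y_i − y_i², with Y = y_i + Σ_{j≠i} y_j.
First-order condition: 36.1 − 4y_i − Σ_{j≠i} y_j = 0.
In a symmetric equilibrium every mine chooses the same y, so Σ_{j≠i} y_j = 4y. The condition becomes 36.1 − 8y = 0, giving y = 36.1/8 = 4.5125.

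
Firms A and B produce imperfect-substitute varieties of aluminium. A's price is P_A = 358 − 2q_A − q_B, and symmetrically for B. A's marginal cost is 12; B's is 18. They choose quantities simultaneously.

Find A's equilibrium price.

151.2

Firm A's profit: π = q_A(358 − 2q_A − q_B) − 12q_A.
∂π/∂q_A = 346 − 4q_A − q_B = 0 ⇒ q_A = 86.5 − 0.25q_B.
Similarly q_B = 85 − 0.25q_A.
Plugging q_B into A's best response: q_A = 86.5 − 0.25(85 − 0.25q_A) ⇒ 0.9375q_A = 65.25, so q_A = 69.6.
Then q_B = 85 − 0.25·69.6 = 67.6.
P_A = 358 − 2·69.6 − 67.6 = 151.2.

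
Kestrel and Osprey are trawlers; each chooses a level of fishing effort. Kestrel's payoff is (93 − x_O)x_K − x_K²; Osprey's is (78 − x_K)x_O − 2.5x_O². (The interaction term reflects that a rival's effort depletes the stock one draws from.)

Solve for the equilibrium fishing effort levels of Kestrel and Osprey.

Expanding Kestrel's payoff: 93x_K − x_Ox_K − x_K².
∂π/∂x_K = 93 − x_O − 2x_K = 0, so x_K = 46.5 − 0.5x_O.
Likewise for Osprey: x_O = 15.6 − 0.2x_K.
Solving the two reaction functions simultaneously: (1 − (−0.5)(−0.2))x_K = 46.5 − 0.5·15.6, so 0.9x_K = 38.7 and x_K = 43.
Then x_O = 15.6 − 0.2·43 = 7.

43, 7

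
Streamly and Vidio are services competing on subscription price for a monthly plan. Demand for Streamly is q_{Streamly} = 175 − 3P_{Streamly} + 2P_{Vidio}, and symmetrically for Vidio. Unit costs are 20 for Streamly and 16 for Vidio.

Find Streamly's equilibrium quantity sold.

Streamly's profit: π = (P_{Streamly} − 20)(175 − 3P_{Streamly} + 2P_{Vidio}).
∂π/∂P_{Streamly} = 235 − 6P_{Streamly} + 2P_{Vidio} = 0 ⇒ P_{Streamly} = 235/6 + (1/3)P_{Vidio}.
Similarly P_{Vidio} = 223/6 + (1/3)P_{Streamly}.
Substituting the second reaction function into the first: P_{Streamly} = 235/6 + (1/3)(223/6 + (1/3)P_{Streamly}), which gives (8/9)P_{Streamly} = 464/9 ⇒ P_{Streamly} = 58.
Then P_{Vidio} = 223/6 + (1/3)·58 = 56.5.
q_{Streamly} = 175 − 3·58 + 2·56.5 = 114.

114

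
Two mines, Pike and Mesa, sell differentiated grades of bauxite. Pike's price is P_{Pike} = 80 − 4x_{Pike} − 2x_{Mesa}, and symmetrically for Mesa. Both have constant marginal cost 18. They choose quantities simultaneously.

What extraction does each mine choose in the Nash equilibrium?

Mine Pike's profit: π = x_{Pike}(80 − 4x_{Pike} − 2x_{Mesa}) − 18x_{Pike}.
∂π/∂x_{Pike} = 62 − 8x_{Pike} − 2x_{Mesa} = 0 ⇒ x_{Pike} = 7.75 − 0.25x_{Mesa}.
By symmetry x_{Mesa} = x_{Pike}; substituting into the reaction function, 1.25x_{Pike} = 7.75 and x_{Pike} = 6.2.

6.2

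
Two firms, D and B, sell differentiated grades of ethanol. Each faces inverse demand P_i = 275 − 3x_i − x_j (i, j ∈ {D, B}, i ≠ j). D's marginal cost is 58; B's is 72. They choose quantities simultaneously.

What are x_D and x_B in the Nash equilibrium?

Firm D's profit: π = x_D(275 − 3x_D − x_B) − 58x_D.
∂π/∂x_D = 217 − 6x_D − x_B = 0 ⇒ x_D = 217/6 − (1/6)x_B.
Similarly x_B = 203/6 − (1/6)x_D.
Substituting the second reaction function into the first: x_D = 217/6 − (1/6)(203/6 − (1/6)x_D), which gives (35/36)x_D = 1099/36 ⇒ x_D = 31.4.
Then x_B = 203/6 − (1/6)·31.4 = 28.6.

31.4, 28.6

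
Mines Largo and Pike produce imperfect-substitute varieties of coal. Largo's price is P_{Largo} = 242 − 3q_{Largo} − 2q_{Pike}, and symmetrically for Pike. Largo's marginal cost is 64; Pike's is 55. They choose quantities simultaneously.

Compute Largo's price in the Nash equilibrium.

129.0625

Mine Largo's profit: π = q_{Largo}(242 − 3q_{Largo} − 2q_{Pike}) − 64q_{Largo}.
∂π/∂q_{Largo} = 178 − 6q_{Largo} − 2q_{Pike} = 0 ⇒ q_{Largo} = 89/3 − (1/3)q_{Pike}.
Similarly q_{Pike} = 187/6 − (1/3)q_{Largo}.
Plugging q_{Pike} into Largo's best response: q_{Largo} = 89/3 − (1/3)(187/6 − (1/3)q_{Largo}) ⇒ (8/9)q_{Largo} = 347/18, so q_{Largo} = 21.6875.
Then q_{Pike} = 187/6 − (1/3)·21.6875 = 23.9375.
P_{Largo} = 242 − 3·21.6875 − 2·23.9375 = 129.0625.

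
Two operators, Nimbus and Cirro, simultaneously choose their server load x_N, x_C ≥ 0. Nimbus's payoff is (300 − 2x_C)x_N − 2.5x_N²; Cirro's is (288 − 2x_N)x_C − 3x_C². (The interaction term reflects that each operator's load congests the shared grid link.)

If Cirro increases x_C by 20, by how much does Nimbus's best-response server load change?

-8

Expanding Nimbus's payoff: 300x_N − 2x_Cx_N − 2.5x_N².
∂π/∂x_N = 300 − 2x_C − 5x_N = 0, so x_N = 60 − 0.4x_C.
The reaction-function slope is −0.4, so a 20-unit rise in x_C moves x_N by −0.4 × 20 = −8. Nimbus's best response falls — the actions are strategic substitutes.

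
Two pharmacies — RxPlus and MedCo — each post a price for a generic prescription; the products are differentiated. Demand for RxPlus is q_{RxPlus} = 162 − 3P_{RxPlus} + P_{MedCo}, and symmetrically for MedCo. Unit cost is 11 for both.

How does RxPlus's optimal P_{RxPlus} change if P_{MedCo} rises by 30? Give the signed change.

5

RxPlus's profit: π = (P_{RxPlus} − 11)(162 − 3P_{RxPlus} + P_{MedCo}).
∂π/∂P_{RxPlus} = 195 − 6P_{RxPlus} + P_{MedCo} = 0 ⇒ P_{RxPlus} = 32.5 + (1/6)P_{MedCo}.
The reaction-function slope is 1/6, so a 30-unit rise in P_{MedCo} moves P_{RxPlus} by 1/6 × 30 = 5. RxPlus's best response rises — the actions are strategic complements.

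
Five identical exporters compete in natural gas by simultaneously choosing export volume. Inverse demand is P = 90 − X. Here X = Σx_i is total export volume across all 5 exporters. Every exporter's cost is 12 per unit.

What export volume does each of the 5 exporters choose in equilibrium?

13

A representative exporter's profit is π_i = x_i(90 − X) − 12x_i, with X = x_i + Σ_{j≠i} x_j.
First-order condition: 78 − 2x_i − Σ_{j≠i} x_j = 0.
Imposing symmetry (x_j = x for all j) turns Σ_{j≠i} x_j into 4x, so 78 = 6x and x = 13.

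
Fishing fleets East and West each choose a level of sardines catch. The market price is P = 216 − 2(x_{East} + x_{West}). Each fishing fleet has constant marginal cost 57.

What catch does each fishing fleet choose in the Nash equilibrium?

26.5

Fishing fleet East's profit: π = x_{East}(216 − 2(x_{East} + x_{West})) − 57x_{East}.
∂π/∂x_{East} = 159 − 4x_{East} − 2x_{West} = 0, so x_{East} = 39.75 − 0.5x_{West}.
By symmetry x_{West} = x_{East}; substituting into the reaction function, 1.5x_{East} = 39.75 and x_{East} = 26.5.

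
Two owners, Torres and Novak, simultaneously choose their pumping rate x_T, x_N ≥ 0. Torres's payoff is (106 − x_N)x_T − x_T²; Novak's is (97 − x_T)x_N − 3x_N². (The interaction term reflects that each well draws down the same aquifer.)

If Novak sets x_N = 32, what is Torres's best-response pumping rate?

37

Expanding Torres's payoff: 106x_T − x_Nx_T − x_T².
∂π/∂x_T = 106 − x_N − 2x_T = 0, so x_T = 53 − 0.5x_N.
At x_N = 32: x_T = 53 − 0.5·32 = 37.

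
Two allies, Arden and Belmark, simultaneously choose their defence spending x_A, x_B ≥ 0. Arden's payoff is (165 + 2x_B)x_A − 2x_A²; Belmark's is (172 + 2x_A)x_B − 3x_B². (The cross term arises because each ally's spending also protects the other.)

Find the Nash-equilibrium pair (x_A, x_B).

66.7, 50.9

Expanding Arden's payoff: 165x_A + 2x_Bx_A − 2x_A².
∂π/∂x_A = 165 + 2x_B − 4x_A = 0, so x_A = 41.25 + 0.5x_B.
Likewise for Belmark: x_B = 86/3 + (1/3)x_A.
Plugging x_B into Arden's best response: x_A = 41.25 + 0.5(86/3 + (1/3)x_A) ⇒ (5/6)x_A = 667/12, so x_A = 66.7.
Then x_B = 86/3 + (1/3)·66.7 = 50.9.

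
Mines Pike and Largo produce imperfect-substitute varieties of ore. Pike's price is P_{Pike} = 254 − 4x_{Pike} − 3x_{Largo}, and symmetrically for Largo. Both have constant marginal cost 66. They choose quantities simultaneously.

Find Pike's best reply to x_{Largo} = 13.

18.625

Mine Pike's profit: π = x_{Pike}(254 − 4x_{Pike} − 3x_{Largo}) − 66x_{Pike}.
∂π/∂x_{Pike} = 188 − 8x_{Pike} − 3x_{Largo} = 0 ⇒ x_{Pike} = 23.5 − 0.375x_{Largo}.
At x_{Largo} = 13: x_{Pike} = 23.5 − 0.375·13 = 18.625.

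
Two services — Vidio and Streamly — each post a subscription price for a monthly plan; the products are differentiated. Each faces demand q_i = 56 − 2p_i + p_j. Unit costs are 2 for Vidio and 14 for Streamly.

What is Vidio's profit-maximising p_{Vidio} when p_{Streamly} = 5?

16.25

Vidio's profit: π = (p_{Vidio} − 2)(56 − 2p_{Vidio} + p_{Streamly}).
∂π/∂p_{Vidio} = 60 − 4p_{Vidio} + p_{Streamly} = 0 ⇒ p_{Vidio} = 15 + 0.25p_{Streamly}.
At p_{Streamly} = 5: p_{Vidio} = 15 + 0.25·5 = 16.25.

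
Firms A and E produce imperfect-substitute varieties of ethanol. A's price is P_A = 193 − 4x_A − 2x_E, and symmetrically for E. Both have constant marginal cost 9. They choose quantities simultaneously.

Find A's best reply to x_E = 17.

Firm A's profit: π = x_A(193 − 4x_A − 2x_E) − 9x_A.
∂π/∂x_A = 184 − 8x_A − 2x_E = 0 ⇒ x_A = 23 − 0.25x_E.
At x_E = 17: x_A = 23 − 0.25·17 = 18.75.

18.75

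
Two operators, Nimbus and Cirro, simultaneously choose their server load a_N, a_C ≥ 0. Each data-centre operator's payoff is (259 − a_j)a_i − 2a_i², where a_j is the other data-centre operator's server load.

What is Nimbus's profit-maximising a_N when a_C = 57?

Nimbus's payoff is (259 − a_C)a_N − 2a_N².
∂π/∂a_N = 259 − a_C − 4a_N = 0, so a_N = 64.75 − 0.25a_C.
At a_C = 57: a_N = 64.75 − 0.25·57 = 50.5.

50.5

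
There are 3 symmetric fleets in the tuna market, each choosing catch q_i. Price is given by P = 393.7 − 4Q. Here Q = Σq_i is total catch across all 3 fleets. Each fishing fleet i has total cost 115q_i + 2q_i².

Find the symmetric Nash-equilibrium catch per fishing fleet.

A representative fishing fleet's profit is π_i = q_i(393.7 − 4Q) − 115q_i − 2q_i², with Q = q_i + Σ_{j≠i} q_j.
First-order condition: 278.7 − 12q_i − 4Σ_{j≠i} q_j = 0.
With identical fishing fleets, set every q_j = q: then 278.7 − 12q − 8q = 0, i.e. q = 278.7/20 = 13.935.

13.935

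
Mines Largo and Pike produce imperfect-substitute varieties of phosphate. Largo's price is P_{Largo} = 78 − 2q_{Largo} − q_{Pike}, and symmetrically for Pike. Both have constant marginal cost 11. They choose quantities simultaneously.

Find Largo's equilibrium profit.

359.12

Mine Largo's profit: π = q_{Largo}(78 − 2q_{Largo} − q_{Pike}) − 11q_{Largo}.
∂π/∂q_{Largo} = 67 − 4q_{Largo} − q_{Pike} = 0 ⇒ q_{Largo} = 16.75 − 0.25q_{Pike}.
By symmetry q_{Pike} = q_{Largo}; substituting into the reaction function, 1.25q_{Largo} = 16.75 and q_{Largo} = 13.4.
P_{Largo} = 78 − 2·13.4 − 13.4 = 37.8.
Profit = (37.8 − 11)·13.4 = 359.12.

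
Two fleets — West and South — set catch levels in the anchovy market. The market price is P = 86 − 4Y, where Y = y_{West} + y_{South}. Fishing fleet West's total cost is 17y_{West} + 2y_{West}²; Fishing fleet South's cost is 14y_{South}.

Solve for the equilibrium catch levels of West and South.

Fishing fleet West's profit: π = y_{West}(86 − 4(y_{West} + y_{South})) − 17y_{West} − 2y_{West}².
∂π/∂y_{West} = 69 − 12y_{West} − 4y_{South} = 0, so y_{West} = 5.75 − (1/3)y_{South}.
For South: ∂π/∂y_{South} = 72 − 8y_{South} − 4y_{West} = 0 ⇒ y_{South} = 9 − 0.5y_{West}.
Substituting the second reaction function into the first: y_{West} = 5.75 − (1/3)(9 − 0.5y_{West}), which gives (5/6)y_{West} = 2.75 ⇒ y_{West} = 3.3.
Then y_{South} = 9 − 0.5·3.3 = 7.35.

3.3, 7.35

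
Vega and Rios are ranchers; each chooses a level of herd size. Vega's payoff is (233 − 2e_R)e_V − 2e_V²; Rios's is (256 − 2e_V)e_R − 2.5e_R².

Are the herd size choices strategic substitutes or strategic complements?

Expanding Vega's payoff: 233e_V − 2e_Re_V − 2e_V².
∂π/∂e_V = 233 − 2e_R − 4e_V = 0, so e_V = 58.25 − 0.5e_R.
The best-response slope de_V/de_R = −0.5 < 0: the reaction function is downward-sloping, so the choices are strategic substitutes.

strategic substitutes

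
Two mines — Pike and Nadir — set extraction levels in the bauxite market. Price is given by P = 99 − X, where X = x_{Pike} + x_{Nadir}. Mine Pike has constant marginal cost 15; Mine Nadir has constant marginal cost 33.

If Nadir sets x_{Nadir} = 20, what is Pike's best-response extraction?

32

Mine Pike's profit: π = x_{Pike}(99 − (x_{Pike} + x_{Nadir})) − 15x_{Pike}.
∂π/∂x_{Pike} = 84 − 2x_{Pike} − x_{Nadir} = 0, so x_{Pike} = 42 − 0.5x_{Nadir}.
At x_{Nadir} = 20: x_{Pike} = 42 − 0.5·20 = 32.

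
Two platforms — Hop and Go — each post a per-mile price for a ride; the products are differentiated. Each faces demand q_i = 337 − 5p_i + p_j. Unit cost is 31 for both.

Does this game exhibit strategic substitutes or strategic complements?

strategic complements

Hop's profit: π = (p_{Hop} − 31)(337 − 5p_{Hop} + p_{Go}).
∂π/∂p_{Hop} = 492 − 10p_{Hop} + p_{Go} = 0 ⇒ p_{Hop} = 49.2 + 0.1p_{Go}.
The best-response slope dp_{Hop}/dp_{Go} = 0.1 > 0: the reaction function is upward-sloping, so the choices are strategic complements.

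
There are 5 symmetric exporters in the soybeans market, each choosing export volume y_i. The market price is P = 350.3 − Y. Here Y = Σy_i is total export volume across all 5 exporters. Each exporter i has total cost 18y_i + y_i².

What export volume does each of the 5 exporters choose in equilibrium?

41.5375

A representative exporter's profit is π_i = y_i(350.3 − Y) − 18y_i − y_i², with Y = y_i + Σ_{j≠i} y_j.
First-order condition: 332.3 − 4y_i − Σ_{j≠i} y_j = 0.
Imposing symmetry (y_j = y for all j) turns Σ_{j≠i} y_j into 4y, so 332.3 = 8y and y = 41.5375.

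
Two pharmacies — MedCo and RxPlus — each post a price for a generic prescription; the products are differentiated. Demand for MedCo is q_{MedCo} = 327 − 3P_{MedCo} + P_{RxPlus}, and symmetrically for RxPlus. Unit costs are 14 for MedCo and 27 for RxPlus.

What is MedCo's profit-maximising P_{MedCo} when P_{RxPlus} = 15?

64

MedCo's profit: π = (P_{MedCo} − 14)(327 − 3P_{MedCo} + P_{RxPlus}).
∂π/∂P_{MedCo} = 369 − 6P_{MedCo} + P_{RxPlus} = 0 ⇒ P_{MedCo} = 61.5 + (1/6)P_{RxPlus}.
At P_{RxPlus} = 15: P_{MedCo} = 61.5 + (1/6)·15 = 64.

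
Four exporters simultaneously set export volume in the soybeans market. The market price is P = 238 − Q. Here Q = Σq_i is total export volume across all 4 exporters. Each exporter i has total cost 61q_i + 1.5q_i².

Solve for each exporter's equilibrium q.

A representative exporter's profit is π_i = q_i(238 − Q) − 61q_i − 1.5q_i², with Q = q_i + Σ_{j≠i} q_j.
First-order condition: 177 − 5q_i − Σ_{j≠i} q_j = 0.
In a symmetric equilibrium every exporter chooses the same q, so Σ_{j≠i} q_j = 3q. The condition becomes 177 − 8q = 0, giving q = 177/8 = 22.125.

22.125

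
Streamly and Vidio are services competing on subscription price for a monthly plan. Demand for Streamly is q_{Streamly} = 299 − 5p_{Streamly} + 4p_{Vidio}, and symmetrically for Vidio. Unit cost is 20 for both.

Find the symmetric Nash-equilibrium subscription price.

Streamly's profit: π = (p_{Streamly} − 20)(299 − 5p_{Streamly} + 4p_{Vidio}).
∂π/∂p_{Streamly} = 399 − 10p_{Streamly} + 4p_{Vidio} = 0 ⇒ p_{Streamly} = 39.9 + 0.4p_{Vidio}.
The game is symmetric, so in equilibrium p_{Vidio} = p_{Streamly}: the reaction function gives 0.6p_{Streamly} = 39.9, hence p_{Streamly} = 66.5.

66.5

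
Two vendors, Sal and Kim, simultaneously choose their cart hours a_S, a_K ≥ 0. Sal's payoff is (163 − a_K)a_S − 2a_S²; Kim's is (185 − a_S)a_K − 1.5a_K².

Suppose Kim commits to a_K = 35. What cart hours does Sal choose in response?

32

Expanding Sal's payoff: 163a_S − a_Ka_S − 2a_S².
∂π/∂a_S = 163 − a_K − 4a_S = 0, so a_S = 40.75 − 0.25a_K.
At a_K = 35: a_S = 40.75 − 0.25·35 = 32.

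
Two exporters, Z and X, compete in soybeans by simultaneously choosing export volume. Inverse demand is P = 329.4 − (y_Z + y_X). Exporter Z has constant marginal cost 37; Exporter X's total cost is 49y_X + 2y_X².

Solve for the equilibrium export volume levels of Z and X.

Exporter Z's profit: π = y_Z(329.4 − (y_Z + y_X)) − 37y_Z.
∂π/∂y_Z = 292.4 − 2y_Z − y_X = 0, so y_Z = 146.2 − 0.5y_X.
For X: ∂π/∂y_X = 280.4 − 6y_X − y_Z = 0 ⇒ y_X = 701/15 − (1/6)y_Z.
Substituting the second reaction function into the first: y_Z = 146.2 − 0.5(701/15 − (1/6)y_Z), which gives (11/12)y_Z = 737/6 ⇒ y_Z = 134.
Then y_X = 701/15 − (1/6)·134 = 24.4.

134, 24.4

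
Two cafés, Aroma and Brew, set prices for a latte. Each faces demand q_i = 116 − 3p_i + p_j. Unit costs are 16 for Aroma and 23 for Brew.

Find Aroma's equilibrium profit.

908.28

Aroma's profit: π = (p_{Aroma} − 16)(116 − 3p_{Aroma} + p_{Brew}).
∂π/∂p_{Aroma} = 164 − 6p_{Aroma} + p_{Brew} = 0 ⇒ p_{Aroma} = 82/3 + (1/6)p_{Brew}.
Similarly p_{Brew} = 185/6 + (1/6)p_{Aroma}.
Substituting the second reaction function into the first: p_{Aroma} = 82/3 + (1/6)(185/6 + (1/6)p_{Aroma}), which gives (35/36)p_{Aroma} = 1169/36 ⇒ p_{Aroma} = 33.4.
Then p_{Brew} = 185/6 + (1/6)·33.4 = 36.4.
q_{Aroma} = 116 − 3·33.4 + 36.4 = 52.2.
Profit = (33.4 − 16)·52.2 = 908.28.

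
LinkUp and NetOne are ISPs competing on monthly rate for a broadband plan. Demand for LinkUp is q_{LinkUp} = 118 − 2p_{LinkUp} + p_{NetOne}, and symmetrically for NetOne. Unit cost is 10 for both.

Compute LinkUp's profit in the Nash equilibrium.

2592

LinkUp's profit: π = (p_{LinkUp} − 10)(118 − 2p_{LinkUp} + p_{NetOne}).
∂π/∂p_{LinkUp} = 138 − 4p_{LinkUp} + p_{NetOne} = 0 ⇒ p_{LinkUp} = 34.5 + 0.25p_{NetOne}.
Setting p_{LinkUp} = p_{NetOne} in the reaction function: p_{LinkUp} = 34.5 + 0.25p_{LinkUp}, so p_{LinkUp} = 34.5 / 0.75 = 46.
q_{LinkUp} = 118 − 2·46 + 46 = 72.
Profit = (46 − 10)·72 = 2592.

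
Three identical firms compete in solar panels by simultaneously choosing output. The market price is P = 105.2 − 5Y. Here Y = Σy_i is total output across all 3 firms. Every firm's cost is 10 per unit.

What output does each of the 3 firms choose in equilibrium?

A representative firm's profit is π_i = y_i(105.2 − 5Y) − 10y_i, with Y = y_i + Σ_{j≠i} y_j.
First-order condition: 95.2 − 10y_i − 5Σ_{j≠i} y_j = 0.
With identical firms, set every y_j = y: then 95.2 − 10y − 10y = 0, i.e. y = 95.2/20 = 4.76.

4.76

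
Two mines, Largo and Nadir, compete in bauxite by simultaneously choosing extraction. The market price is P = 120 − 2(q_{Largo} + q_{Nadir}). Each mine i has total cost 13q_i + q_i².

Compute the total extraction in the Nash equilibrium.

Mine Largo's profit: π = q_{Largo}(120 − 2(q_{Largo} + q_{Nadir})) − 13q_{Largo} − q_{Largo}².
∂π/∂q_{Largo} = 107 − 6q_{Largo} − 2q_{Nadir} = 0, so q_{Largo} = 107/6 − (1/3)q_{Nadir}.
Setting q_{Largo} = q_{Nadir} in the reaction function: q_{Largo} = 107/6 − (1/3)q_{Largo}, so q_{Largo} = (107/6) / (4/3) = 13.375.
Total extraction: 13.375 + 13.375 = 26.75.

26.75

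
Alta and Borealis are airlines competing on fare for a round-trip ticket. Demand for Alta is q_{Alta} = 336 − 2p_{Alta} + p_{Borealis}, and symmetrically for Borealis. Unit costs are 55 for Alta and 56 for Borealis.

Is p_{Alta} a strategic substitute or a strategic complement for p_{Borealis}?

strategic complements

Alta's profit: π = (p_{Alta} − 55)(336 − 2p_{Alta} + p_{Borealis}).
∂π/∂p_{Alta} = 446 − 4p_{Alta} + p_{Borealis} = 0 ⇒ p_{Alta} = 111.5 + 0.25p_{Borealis}.
The best-response slope dp_{Alta}/dp_{Borealis} = 0.25 > 0: the reaction function is upward-sloping, so the choices are strategic complements.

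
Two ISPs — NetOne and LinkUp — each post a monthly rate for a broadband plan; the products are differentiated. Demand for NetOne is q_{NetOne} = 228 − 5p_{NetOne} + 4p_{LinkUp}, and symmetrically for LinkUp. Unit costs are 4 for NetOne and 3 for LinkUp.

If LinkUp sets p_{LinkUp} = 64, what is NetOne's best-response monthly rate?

NetOne's profit: π = (p_{NetOne} − 4)(228 − 5p_{NetOne} + 4p_{LinkUp}).
∂π/∂p_{NetOne} = 248 − 10p_{NetOne} + 4p_{LinkUp} = 0 ⇒ p_{NetOne} = 24.8 + 0.4p_{LinkUp}.
At p_{LinkUp} = 64: p_{NetOne} = 24.8 + 0.4·64 = 50.4.

50.4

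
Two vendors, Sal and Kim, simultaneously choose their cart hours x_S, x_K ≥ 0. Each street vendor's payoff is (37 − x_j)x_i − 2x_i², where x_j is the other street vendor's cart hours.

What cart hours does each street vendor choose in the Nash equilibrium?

7.4

Sal's payoff is (37 − x_K)x_S − 2x_S².
∂π/∂x_S = 37 − x_K − 4x_S = 0, so x_S = 9.25 − 0.25x_K.
By symmetry x_K = x_S; substituting into the reaction function, 1.25x_S = 9.25 and x_S = 7.4.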